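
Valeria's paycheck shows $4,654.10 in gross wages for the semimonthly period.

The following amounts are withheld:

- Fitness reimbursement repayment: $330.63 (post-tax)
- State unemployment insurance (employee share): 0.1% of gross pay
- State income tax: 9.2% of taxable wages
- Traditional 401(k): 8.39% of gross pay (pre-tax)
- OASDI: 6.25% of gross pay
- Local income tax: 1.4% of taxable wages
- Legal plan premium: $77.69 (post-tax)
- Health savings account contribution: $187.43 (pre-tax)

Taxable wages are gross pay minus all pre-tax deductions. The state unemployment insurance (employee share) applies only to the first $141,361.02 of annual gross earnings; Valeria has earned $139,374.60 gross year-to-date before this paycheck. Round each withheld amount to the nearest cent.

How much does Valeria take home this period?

Health savings account contribution: $187.43
Traditional 401(k): $4,654.10 × 0.0839 = $390.48
Pre-tax total = $187.43 + $390.48 = $577.91
Taxable wages = $4,654.10 − $577.91 = $4,076.19
State income tax: $4,076.19 × 0.092 = $375.01
Local income tax: $4,076.19 × 0.014 = $57.07
State unemployment insurance (employee share): only $141,361.02 − $139,374.60 = $1,986.42 of this check is subject → $1,986.42 × 0.001 = $1.99
OASDI: $4,654.10 × 0.0625 = $290.88
Fitness reimbursement repayment: $330.63
Legal plan premium: $77.69
Total deductions = $187.43 + $390.48 + $375.01 + $57.07 + $1.99 + $290.88 + $330.63 + $77.69 = $1,711.18
Net pay = $4,654.10 − $1,711.18 = $2,942.92

$2,942.92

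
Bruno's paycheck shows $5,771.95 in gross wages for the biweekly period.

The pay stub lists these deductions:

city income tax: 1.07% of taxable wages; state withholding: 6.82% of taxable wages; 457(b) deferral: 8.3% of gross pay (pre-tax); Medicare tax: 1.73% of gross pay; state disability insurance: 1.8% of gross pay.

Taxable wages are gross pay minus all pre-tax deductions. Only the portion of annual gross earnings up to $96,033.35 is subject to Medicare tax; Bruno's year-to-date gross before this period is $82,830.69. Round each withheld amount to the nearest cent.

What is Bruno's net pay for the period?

$4,671.53

457(b) deferral: $5,771.95 × 0.083 = $479.07
Taxable wages = $5,771.95 − $479.07 = $5,292.88
City income tax: $5,292.88 × 0.0107 = $56.63
State withholding: $5,292.88 × 0.0682 = $360.97
Medicare tax: cap not yet reached, full $5,771.95 is subject → $5,771.95 × 0.0173 = $99.85
State disability insurance: $5,771.95 × 0.018 = $103.90
Total deductions = $479.07 + $56.63 + $360.97 + $99.85 + $103.90 = $1,100.42
Net pay = $5,771.95 − $1,100.42 = $4,671.53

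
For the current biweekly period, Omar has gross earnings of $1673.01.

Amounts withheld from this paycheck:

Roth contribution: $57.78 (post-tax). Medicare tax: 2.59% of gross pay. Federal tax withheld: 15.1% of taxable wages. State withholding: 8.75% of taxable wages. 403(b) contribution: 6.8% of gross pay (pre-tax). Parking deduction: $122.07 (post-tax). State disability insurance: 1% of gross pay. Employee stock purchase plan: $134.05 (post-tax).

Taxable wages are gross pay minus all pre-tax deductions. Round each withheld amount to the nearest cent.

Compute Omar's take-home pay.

$813.41

403(b) contribution: $1673.01 × 0.068 = $113.76
Taxable wages = $1673.01 − $113.76 = $1559.25
Federal tax withheld: $1559.25 × 0.151 = $235.45
State withholding: $1559.25 × 0.0875 = $136.43
State disability insurance: $1673.01 × 0.01 = $16.73
Medicare tax: $1673.01 × 0.0259 = $43.33
Employee stock purchase plan: $134.05
Parking deduction: $122.07
Roth contribution: $57.78
Total deductions = $113.76 + $235.45 + $136.43 + $16.73 + $43.33 + $134.05 + $122.07 + $57.78 = $859.60
Net pay = $1673.01 − $859.60 = $813.41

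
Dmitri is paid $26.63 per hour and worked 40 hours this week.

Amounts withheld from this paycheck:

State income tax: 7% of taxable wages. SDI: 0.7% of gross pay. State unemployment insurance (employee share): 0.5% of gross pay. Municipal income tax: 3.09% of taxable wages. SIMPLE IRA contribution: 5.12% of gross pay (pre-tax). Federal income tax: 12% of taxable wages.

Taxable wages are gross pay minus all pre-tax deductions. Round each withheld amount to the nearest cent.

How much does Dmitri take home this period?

Gross pay: 40 × $26.63 = $1,065.20
SIMPLE IRA contribution: $1,065.20 × 0.0512 = $54.54
Taxable wages = $1,065.20 − $54.54 = $1,010.66
Federal income tax: $1,010.66 × 0.12 = $121.28
State income tax: $1,010.66 × 0.07 = $70.75
Municipal income tax: $1,010.66 × 0.0309 = $31.23
SDI: $1,065.20 × 0.007 = $7.46
State unemployment insurance (employee share): $1,065.20 × 0.005 = $5.33
Total deductions = $54.54 + $121.28 + $70.75 + $31.23 + $7.46 + $5.33 = $290.59
Net pay = $1,065.20 − $290.59 = $774.61

$774.61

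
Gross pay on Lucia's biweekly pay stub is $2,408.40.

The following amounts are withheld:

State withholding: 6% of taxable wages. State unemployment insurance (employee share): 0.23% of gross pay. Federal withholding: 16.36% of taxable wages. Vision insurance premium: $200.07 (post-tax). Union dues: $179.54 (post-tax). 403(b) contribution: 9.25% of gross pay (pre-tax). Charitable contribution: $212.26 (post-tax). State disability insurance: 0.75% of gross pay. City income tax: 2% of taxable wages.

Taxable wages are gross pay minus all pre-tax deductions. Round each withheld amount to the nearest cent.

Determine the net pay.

$1,037.73

403(b) contribution: $2,408.40 × 0.0925 = $222.78
Taxable wages = $2,408.40 − $222.78 = $2,185.62
State withholding: $2,185.62 × 0.06 = $131.14
City income tax: $2,185.62 × 0.02 = $43.71
Federal withholding: $2,185.62 × 0.1636 = $357.57
State disability insurance: $2,408.40 × 0.0075 = $18.06
State unemployment insurance (employee share): $2,408.40 × 0.0023 = $5.54
Charitable contribution: $212.26
Vision insurance premium: $200.07
Union dues: $179.54
Total deductions = $222.78 + $131.14 + $43.71 + $357.57 + $18.06 + $5.54 + $212.26 + $200.07 + $179.54 = $1,370.67
Net pay = $2,408.40 − $1,370.67 = $1,037.73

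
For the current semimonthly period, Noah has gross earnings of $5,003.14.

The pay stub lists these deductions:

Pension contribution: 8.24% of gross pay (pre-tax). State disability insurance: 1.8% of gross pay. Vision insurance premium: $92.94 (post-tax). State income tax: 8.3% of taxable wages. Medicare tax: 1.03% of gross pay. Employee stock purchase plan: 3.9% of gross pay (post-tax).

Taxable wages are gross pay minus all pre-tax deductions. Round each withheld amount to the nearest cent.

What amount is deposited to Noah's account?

Pension contribution: $5,003.14 × 0.0824 = $412.26
Taxable wages = $5,003.14 − $412.26 = $4,590.88
State income tax: $4,590.88 × 0.083 = $381.04
Medicare tax: $5,003.14 × 0.0103 = $51.53
State disability insurance: $5,003.14 × 0.018 = $90.06
Vision insurance premium: $92.94
Employee stock purchase plan: $5,003.14 × 0.039 = $195.12
Total deductions = $412.26 + $381.04 + $51.53 + $90.06 + $92.94 + $195.12 = $1,222.95
Net pay = $5,003.14 − $1,222.95 = $3,780.19

$3,780.19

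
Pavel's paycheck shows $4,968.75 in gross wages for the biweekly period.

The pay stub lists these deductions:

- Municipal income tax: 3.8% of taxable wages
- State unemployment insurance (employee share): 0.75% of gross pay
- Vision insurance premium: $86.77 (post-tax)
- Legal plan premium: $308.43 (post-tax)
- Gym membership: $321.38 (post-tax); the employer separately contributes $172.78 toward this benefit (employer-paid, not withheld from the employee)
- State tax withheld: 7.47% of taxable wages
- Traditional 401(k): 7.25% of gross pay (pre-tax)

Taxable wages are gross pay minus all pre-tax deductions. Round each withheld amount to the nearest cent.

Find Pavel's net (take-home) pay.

Traditional 401(k): $4,968.75 × 0.0725 = $360.23
Taxable wages = $4,968.75 − $360.23 = $4,608.52
State tax withheld: $4,608.52 × 0.0747 = $344.26
Municipal income tax: $4,608.52 × 0.038 = $175.12
State unemployment insurance (employee share): $4,968.75 × 0.0075 = $37.27
Vision insurance premium: $86.77
Legal plan premium: $308.43
Gym membership: $321.38
(Employer's $172.78 toward gym membership is not withheld from the employee.)
Total deductions = $360.23 + $344.26 + $175.12 + $37.27 + $86.77 + $308.43 + $321.38 = $1,633.46
Net pay = $4,968.75 − $1,633.46 = $3,335.29

$3,335.29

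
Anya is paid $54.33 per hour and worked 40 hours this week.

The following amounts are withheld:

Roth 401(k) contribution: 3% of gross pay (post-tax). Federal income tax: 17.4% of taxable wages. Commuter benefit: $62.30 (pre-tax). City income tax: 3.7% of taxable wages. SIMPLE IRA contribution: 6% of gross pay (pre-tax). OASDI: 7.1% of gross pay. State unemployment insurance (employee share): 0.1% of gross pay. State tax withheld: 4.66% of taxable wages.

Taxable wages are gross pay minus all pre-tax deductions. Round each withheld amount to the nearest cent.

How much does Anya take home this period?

$1,248.66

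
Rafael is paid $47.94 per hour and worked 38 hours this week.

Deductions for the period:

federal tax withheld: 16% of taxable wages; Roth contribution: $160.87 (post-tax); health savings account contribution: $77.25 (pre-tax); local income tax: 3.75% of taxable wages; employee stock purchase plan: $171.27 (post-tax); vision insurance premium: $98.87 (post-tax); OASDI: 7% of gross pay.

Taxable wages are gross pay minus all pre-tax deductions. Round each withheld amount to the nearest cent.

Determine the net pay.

Gross pay: 38 × $47.94 = $1821.72
Health savings account contribution: $77.25
Taxable wages = $1821.72 − $77.25 = $1744.47
Federal tax withheld: $1744.47 × 0.16 = $279.12
Local income tax: $1744.47 × 0.0375 = $65.42
OASDI: $1821.72 × 0.07 = $127.52
Employee stock purchase plan: $171.27
Roth contribution: $160.87
Vision insurance premium: $98.87
Total deductions = $77.25 + $279.12 + $65.42 + $127.52 + $171.27 + $160.87 + $98.87 = $980.32
Net pay = $1821.72 − $980.32 = $841.40

$841.40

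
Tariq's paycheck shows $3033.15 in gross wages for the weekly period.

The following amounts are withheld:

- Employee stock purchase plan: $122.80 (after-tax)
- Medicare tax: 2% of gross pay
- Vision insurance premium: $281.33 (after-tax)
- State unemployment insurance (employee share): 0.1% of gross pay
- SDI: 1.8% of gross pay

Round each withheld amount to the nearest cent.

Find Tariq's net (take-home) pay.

$2510.73

Medicare tax: $3033.15 × 0.02 = $60.66
SDI: $3033.15 × 0.018 = $54.60
State unemployment insurance (employee share): $3033.15 × 0.001 = $3.03
Vision insurance premium: $281.33
Employee stock purchase plan: $122.80
Total deductions = $60.66 + $54.60 + $3.03 + $281.33 + $122.80 = $522.42
Net pay = $3033.15 − $522.42 = $2510.73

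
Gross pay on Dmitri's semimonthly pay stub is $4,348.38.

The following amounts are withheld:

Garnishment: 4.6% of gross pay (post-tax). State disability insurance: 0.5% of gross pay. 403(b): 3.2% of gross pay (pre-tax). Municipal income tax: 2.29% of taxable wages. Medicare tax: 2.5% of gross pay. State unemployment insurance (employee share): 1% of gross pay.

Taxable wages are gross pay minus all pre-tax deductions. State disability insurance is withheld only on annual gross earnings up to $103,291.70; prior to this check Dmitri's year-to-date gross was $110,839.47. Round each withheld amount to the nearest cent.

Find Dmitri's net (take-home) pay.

$3,760.62

403(b): $4,348.38 × 0.032 = $139.15
Taxable wages = $4,348.38 − $139.15 = $4,209.23
Municipal income tax: $4,209.23 × 0.0229 = $96.39
State unemployment insurance (employee share): $4,348.38 × 0.01 = $43.48
Medicare tax: $4,348.38 × 0.025 = $108.71
State disability insurance: annual cap $103,291.70 already reached (YTD $110,839.47), so $0.00
Garnishment: $4,348.38 × 0.046 = $200.03
Total deductions = $139.15 + $96.39 + $43.48 + $108.71 + $0.00 + $200.03 = $587.76
Net pay = $4,348.38 − $587.76 = $3,760.62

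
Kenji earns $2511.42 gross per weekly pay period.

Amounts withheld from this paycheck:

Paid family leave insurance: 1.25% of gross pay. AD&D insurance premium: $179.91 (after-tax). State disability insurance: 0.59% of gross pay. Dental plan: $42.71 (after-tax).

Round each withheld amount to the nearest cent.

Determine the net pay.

$2242.59

State disability insurance: $2511.42 × 0.0059 = $14.82
Paid family leave insurance: $2511.42 × 0.0125 = $31.39
Dental plan: $42.71
AD&D insurance premium: $179.91
Total deductions = $14.82 + $31.39 + $42.71 + $179.91 = $268.83
Net pay = $2511.42 − $268.83 = $2242.59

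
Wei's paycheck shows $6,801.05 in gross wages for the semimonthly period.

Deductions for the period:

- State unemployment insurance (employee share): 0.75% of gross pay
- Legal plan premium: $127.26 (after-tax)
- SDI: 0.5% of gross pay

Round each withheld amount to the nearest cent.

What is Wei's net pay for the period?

State unemployment insurance (employee share): $6,801.05 × 0.0075 = $51.01
SDI: $6,801.05 × 0.005 = $34.01
Legal plan premium: $127.26
Total deductions = $51.01 + $34.01 + $127.26 = $212.28
Net pay = $6,801.05 − $212.28 = $6,588.77

$6,588.77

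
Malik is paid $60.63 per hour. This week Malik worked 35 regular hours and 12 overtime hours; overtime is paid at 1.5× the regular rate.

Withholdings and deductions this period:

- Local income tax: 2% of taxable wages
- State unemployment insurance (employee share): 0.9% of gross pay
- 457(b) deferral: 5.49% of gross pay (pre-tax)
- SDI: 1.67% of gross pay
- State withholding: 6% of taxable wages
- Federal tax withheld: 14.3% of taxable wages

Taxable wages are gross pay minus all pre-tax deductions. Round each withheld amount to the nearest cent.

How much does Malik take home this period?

Regular pay: 35 × $60.63 = $2122.05
Overtime pay: 12 × $60.63 × 1.5 = $1091.34
Gross pay = $2122.05 + $1091.34 = $3213.39
457(b) deferral: $3213.39 × 0.0549 = $176.42
Taxable wages = $3213.39 − $176.42 = $3036.97
Local income tax: $3036.97 × 0.02 = $60.74
Federal tax withheld: $3036.97 × 0.143 = $434.29
State withholding: $3036.97 × 0.06 = $182.22
State unemployment insurance (employee share): $3213.39 × 0.009 = $28.92
SDI: $3213.39 × 0.0167 = $53.66
Total deductions = $176.42 + $60.74 + $434.29 + $182.22 + $28.92 + $53.66 = $936.25
Net pay = $3213.39 − $936.25 = $2277.14

$2277.14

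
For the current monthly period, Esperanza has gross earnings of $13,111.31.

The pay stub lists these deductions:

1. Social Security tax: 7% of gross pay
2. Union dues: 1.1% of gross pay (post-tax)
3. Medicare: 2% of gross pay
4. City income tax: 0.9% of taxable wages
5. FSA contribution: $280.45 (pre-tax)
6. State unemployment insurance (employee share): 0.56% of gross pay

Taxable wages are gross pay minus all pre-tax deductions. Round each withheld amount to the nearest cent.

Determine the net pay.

$11,317.72

FSA contribution: $280.45
Taxable wages = $13,111.31 − $280.45 = $12,830.86
City income tax: $12,830.86 × 0.009 = $115.48
Medicare: $13,111.31 × 0.02 = $262.23
Social Security tax: $13,111.31 × 0.07 = $917.79
State unemployment insurance (employee share): $13,111.31 × 0.0056 = $73.42
Union dues: $13,111.31 × 0.011 = $144.22
Total deductions = $280.45 + $115.48 + $262.23 + $917.79 + $73.42 + $144.22 = $1,793.59
Net pay = $13,111.31 − $1,793.59 = $11,317.72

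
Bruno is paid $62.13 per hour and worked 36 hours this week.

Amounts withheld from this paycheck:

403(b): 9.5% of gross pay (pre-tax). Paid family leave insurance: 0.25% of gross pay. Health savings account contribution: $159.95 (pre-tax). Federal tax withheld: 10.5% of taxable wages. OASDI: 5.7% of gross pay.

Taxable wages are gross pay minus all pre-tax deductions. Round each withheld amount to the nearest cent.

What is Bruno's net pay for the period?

$1535.42

Gross pay: 36 × $62.13 = $2236.68
403(b): $2236.68 × 0.095 = $212.48
Health savings account contribution: $159.95
Pre-tax total = $212.48 + $159.95 = $372.43
Taxable wages = $2236.68 − $372.43 = $1864.25
Federal tax withheld: $1864.25 × 0.105 = $195.75
OASDI: $2236.68 × 0.057 = $127.49
Paid family leave insurance: $2236.68 × 0.0025 = $5.59
Total deductions = $212.48 + $159.95 + $195.75 + $127.49 + $5.59 = $701.26
Net pay = $2236.68 − $701.26 = $1535.42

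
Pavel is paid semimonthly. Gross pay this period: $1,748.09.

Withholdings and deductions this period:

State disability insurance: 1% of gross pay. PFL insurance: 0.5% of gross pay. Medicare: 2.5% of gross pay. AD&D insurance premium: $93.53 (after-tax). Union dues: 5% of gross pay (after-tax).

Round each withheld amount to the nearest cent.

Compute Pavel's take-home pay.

$1,497.24

State disability insurance: $1,748.09 × 0.01 = $17.48
Medicare: $1,748.09 × 0.025 = $43.70
PFL insurance: $1,748.09 × 0.005 = $8.74
AD&D insurance premium: $93.53
Union dues: $1,748.09 × 0.05 = $87.40
Total deductions = $17.48 + $43.70 + $8.74 + $93.53 + $87.40 = $250.85
Net pay = $1,748.09 − $250.85 = $1,497.24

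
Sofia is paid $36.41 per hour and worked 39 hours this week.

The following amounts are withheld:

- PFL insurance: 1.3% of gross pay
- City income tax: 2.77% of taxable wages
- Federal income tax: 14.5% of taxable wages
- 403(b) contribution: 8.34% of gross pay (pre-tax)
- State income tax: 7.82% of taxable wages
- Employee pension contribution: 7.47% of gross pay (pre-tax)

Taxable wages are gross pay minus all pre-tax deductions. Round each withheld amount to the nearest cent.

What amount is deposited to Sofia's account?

$877.07

Gross pay: 39 × $36.41 = $1,419.99
Employee pension contribution: $1,419.99 × 0.0747 = $106.07
403(b) contribution: $1,419.99 × 0.0834 = $118.43
Pre-tax total = $106.07 + $118.43 = $224.50
Taxable wages = $1,419.99 − $224.50 = $1,195.49
Federal income tax: $1,195.49 × 0.145 = $173.35
State income tax: $1,195.49 × 0.0782 = $93.49
City income tax: $1,195.49 × 0.0277 = $33.12
PFL insurance: $1,419.99 × 0.013 = $18.46
Total deductions = $106.07 + $118.43 + $173.35 + $93.49 + $33.12 + $18.46 = $542.92
Net pay = $1,419.99 − $542.92 = $877.07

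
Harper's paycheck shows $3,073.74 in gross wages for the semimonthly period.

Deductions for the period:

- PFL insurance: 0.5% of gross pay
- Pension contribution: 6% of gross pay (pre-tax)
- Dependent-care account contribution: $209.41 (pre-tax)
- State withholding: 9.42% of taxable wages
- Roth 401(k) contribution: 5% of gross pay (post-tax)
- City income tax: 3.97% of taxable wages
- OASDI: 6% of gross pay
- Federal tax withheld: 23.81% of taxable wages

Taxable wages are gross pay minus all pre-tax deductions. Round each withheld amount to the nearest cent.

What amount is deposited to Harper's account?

Pension contribution: $3,073.74 × 0.06 = $184.42
Dependent-care account contribution: $209.41
Pre-tax total = $184.42 + $209.41 = $393.83
Taxable wages = $3,073.74 − $393.83 = $2,679.91
Federal tax withheld: $2,679.91 × 0.2381 = $638.09
State withholding: $2,679.91 × 0.0942 = $252.45
City income tax: $2,679.91 × 0.0397 = $106.39
PFL insurance: $3,073.74 × 0.005 = $15.37
OASDI: $3,073.74 × 0.06 = $184.42
Roth 401(k) contribution: $3,073.74 × 0.05 = $153.69
Total deductions = $184.42 + $209.41 + $638.09 + $252.45 + $106.39 + $15.37 + $184.42 + $153.69 = $1,744.24
Net pay = $3,073.74 − $1,744.24 = $1,329.50

$1,329.50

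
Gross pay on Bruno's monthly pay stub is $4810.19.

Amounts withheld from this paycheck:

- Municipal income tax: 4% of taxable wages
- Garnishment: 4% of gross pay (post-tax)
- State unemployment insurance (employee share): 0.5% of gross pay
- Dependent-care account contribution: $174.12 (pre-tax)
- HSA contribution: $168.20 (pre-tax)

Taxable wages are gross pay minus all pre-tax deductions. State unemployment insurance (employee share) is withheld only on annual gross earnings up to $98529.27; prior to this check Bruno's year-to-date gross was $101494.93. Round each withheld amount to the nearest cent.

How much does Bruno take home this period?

HSA contribution: $168.20
Dependent-care account contribution: $174.12
Pre-tax total = $168.20 + $174.12 = $342.32
Taxable wages = $4810.19 − $342.32 = $4467.87
Municipal income tax: $4467.87 × 0.04 = $178.71
State unemployment insurance (employee share): annual cap $98529.27 already reached (YTD $101494.93), so $0.00
Garnishment: $4810.19 × 0.04 = $192.41
Total deductions = $168.20 + $174.12 + $178.71 + $0.00 + $192.41 = $713.44
Net pay = $4810.19 − $713.44 = $4096.75

$4096.75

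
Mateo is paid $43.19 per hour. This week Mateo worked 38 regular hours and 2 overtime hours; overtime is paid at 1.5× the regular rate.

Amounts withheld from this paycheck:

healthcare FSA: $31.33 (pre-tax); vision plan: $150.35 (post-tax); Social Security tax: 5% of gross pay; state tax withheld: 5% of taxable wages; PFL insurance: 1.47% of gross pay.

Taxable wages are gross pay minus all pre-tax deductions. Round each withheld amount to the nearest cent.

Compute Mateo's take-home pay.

$1387.57

Regular pay: 38 × $43.19 = $1641.22
Overtime pay: 2 × $43.19 × 1.5 = $129.57
Gross pay = $1641.22 + $129.57 = $1770.79
Healthcare FSA: $31.33
Taxable wages = $1770.79 − $31.33 = $1739.46
State tax withheld: $1739.46 × 0.05 = $86.97
PFL insurance: $1770.79 × 0.0147 = $26.03
Social Security tax: $1770.79 × 0.05 = $88.54
Vision plan: $150.35
Total deductions = $31.33 + $86.97 + $26.03 + $88.54 + $150.35 = $383.22
Net pay = $1770.79 − $383.22 = $1387.57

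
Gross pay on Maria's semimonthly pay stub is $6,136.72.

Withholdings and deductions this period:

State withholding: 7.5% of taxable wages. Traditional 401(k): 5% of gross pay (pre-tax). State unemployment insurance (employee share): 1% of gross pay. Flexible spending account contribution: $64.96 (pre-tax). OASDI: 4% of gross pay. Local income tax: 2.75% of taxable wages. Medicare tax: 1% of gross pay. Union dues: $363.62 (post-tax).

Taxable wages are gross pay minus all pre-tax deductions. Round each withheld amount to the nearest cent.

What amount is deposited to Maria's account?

$4,442.18

Traditional 401(k): $6,136.72 × 0.05 = $306.84
Flexible spending account contribution: $64.96
Pre-tax total = $306.84 + $64.96 = $371.80
Taxable wages = $6,136.72 − $371.80 = $5,764.92
Local income tax: $5,764.92 × 0.0275 = $158.54
State withholding: $5,764.92 × 0.075 = $432.37
Medicare tax: $6,136.72 × 0.01 = $61.37
State unemployment insurance (employee share): $6,136.72 × 0.01 = $61.37
OASDI: $6,136.72 × 0.04 = $245.47
Union dues: $363.62
Total deductions = $306.84 + $64.96 + $158.54 + $432.37 + $61.37 + $61.37 + $245.47 + $363.62 = $1,694.54
Net pay = $6,136.72 − $1,694.54 = $4,442.18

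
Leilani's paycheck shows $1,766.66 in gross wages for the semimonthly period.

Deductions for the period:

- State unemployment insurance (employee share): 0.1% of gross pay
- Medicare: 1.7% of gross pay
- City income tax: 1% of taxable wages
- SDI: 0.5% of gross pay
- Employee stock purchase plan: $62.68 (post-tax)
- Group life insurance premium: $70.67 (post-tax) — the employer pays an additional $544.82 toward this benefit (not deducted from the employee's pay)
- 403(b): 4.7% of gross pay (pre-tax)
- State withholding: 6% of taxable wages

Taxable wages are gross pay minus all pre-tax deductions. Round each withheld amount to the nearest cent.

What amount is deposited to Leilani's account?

403(b): $1,766.66 × 0.047 = $83.03
Taxable wages = $1,766.66 − $83.03 = $1,683.63
State withholding: $1,683.63 × 0.06 = $101.02
City income tax: $1,683.63 × 0.01 = $16.84
State unemployment insurance (employee share): $1,766.66 × 0.001 = $1.77
SDI: $1,766.66 × 0.005 = $8.83
Medicare: $1,766.66 × 0.017 = $30.03
Employee stock purchase plan: $62.68
Group life insurance premium: $70.67
(Employer's $544.82 toward group life insurance premium is not withheld from the employee.)
Total deductions = $83.03 + $101.02 + $16.84 + $1.77 + $8.83 + $30.03 + $62.68 + $70.67 = $374.87
Net pay = $1,766.66 − $374.87 = $1,391.79

$1,391.79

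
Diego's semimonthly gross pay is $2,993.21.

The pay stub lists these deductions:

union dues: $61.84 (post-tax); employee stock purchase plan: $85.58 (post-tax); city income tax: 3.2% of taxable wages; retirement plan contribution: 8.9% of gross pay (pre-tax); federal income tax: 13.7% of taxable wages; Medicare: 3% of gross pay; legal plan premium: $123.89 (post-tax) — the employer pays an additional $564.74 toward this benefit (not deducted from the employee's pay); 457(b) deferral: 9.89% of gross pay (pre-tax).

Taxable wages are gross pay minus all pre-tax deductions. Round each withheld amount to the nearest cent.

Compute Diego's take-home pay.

457(b) deferral: $2,993.21 × 0.0989 = $296.03
Retirement plan contribution: $2,993.21 × 0.089 = $266.40
Pre-tax total = $296.03 + $266.40 = $562.43
Taxable wages = $2,993.21 − $562.43 = $2,430.78
Federal income tax: $2,430.78 × 0.137 = $333.02
City income tax: $2,430.78 × 0.032 = $77.78
Medicare: $2,993.21 × 0.03 = $89.80
Employee stock purchase plan: $85.58
Legal plan premium: $123.89
Union dues: $61.84
(Employer's $564.74 toward legal plan premium is not withheld from the employee.)
Total deductions = $296.03 + $266.40 + $333.02 + $77.78 + $89.80 + $85.58 + $123.89 + $61.84 = $1,334.34
Net pay = $2,993.21 − $1,334.34 = $1,658.87

$1,658.87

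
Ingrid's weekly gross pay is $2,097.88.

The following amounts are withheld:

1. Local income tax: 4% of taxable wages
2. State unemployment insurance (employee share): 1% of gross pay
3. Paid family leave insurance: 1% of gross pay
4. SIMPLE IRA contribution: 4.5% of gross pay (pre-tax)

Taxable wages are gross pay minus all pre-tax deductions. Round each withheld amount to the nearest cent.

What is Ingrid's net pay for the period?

SIMPLE IRA contribution: $2,097.88 × 0.045 = $94.40
Taxable wages = $2,097.88 − $94.40 = $2,003.48
Local income tax: $2,003.48 × 0.04 = $80.14
State unemployment insurance (employee share): $2,097.88 × 0.01 = $20.98
Paid family leave insurance: $2,097.88 × 0.01 = $20.98
Total deductions = $94.40 + $80.14 + $20.98 + $20.98 = $216.50
Net pay = $2,097.88 − $216.50 = $1,881.38

$1,881.38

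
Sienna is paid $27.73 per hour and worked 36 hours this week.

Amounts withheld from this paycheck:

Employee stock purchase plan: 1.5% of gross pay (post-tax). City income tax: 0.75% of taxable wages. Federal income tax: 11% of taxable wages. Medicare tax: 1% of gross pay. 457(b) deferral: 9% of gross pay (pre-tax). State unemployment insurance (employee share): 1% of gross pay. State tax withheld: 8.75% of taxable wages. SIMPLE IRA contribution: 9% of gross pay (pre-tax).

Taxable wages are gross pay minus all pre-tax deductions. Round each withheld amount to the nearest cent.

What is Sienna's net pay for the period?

Gross pay: 36 × $27.73 = $998.28
SIMPLE IRA contribution: $998.28 × 0.09 = $89.85
457(b) deferral: $998.28 × 0.09 = $89.85
Pre-tax total = $89.85 + $89.85 = $179.70
Taxable wages = $998.28 − $179.70 = $818.58
State tax withheld: $818.58 × 0.0875 = $71.63
Federal income tax: $818.58 × 0.11 = $90.04
City income tax: $818.58 × 0.0075 = $6.14
Medicare tax: $998.28 × 0.01 = $9.98
State unemployment insurance (employee share): $998.28 × 0.01 = $9.98
Employee stock purchase plan: $998.28 × 0.015 = $14.97
Total deductions = $89.85 + $89.85 + $71.63 + $90.04 + $6.14 + $9.98 + $9.98 + $14.97 = $382.44
Net pay = $998.28 − $382.44 = $615.84

$615.84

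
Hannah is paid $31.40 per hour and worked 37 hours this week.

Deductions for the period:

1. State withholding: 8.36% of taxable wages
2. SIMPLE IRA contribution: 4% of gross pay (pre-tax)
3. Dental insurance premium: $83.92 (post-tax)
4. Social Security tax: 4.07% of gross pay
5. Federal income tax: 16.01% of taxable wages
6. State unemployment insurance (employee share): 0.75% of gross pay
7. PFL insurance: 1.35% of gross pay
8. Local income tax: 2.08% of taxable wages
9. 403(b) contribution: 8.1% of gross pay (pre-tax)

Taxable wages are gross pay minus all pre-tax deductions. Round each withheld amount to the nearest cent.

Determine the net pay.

Gross pay: 37 × $31.40 = $1161.80
SIMPLE IRA contribution: $1161.80 × 0.04 = $46.47
403(b) contribution: $1161.80 × 0.081 = $94.11
Pre-tax total = $46.47 + $94.11 = $140.58
Taxable wages = $1161.80 − $140.58 = $1021.22
Federal income tax: $1021.22 × 0.1601 = $163.50
Local income tax: $1021.22 × 0.0208 = $21.24
State withholding: $1021.22 × 0.0836 = $85.37
Social Security tax: $1161.80 × 0.0407 = $47.29
PFL insurance: $1161.80 × 0.0135 = $15.68
State unemployment insurance (employee share): $1161.80 × 0.0075 = $8.71
Dental insurance premium: $83.92
Total deductions = $46.47 + $94.11 + $163.50 + $21.24 + $85.37 + $47.29 + $15.68 + $8.71 + $83.92 = $566.29
Net pay = $1161.80 − $566.29 = $595.51

$595.51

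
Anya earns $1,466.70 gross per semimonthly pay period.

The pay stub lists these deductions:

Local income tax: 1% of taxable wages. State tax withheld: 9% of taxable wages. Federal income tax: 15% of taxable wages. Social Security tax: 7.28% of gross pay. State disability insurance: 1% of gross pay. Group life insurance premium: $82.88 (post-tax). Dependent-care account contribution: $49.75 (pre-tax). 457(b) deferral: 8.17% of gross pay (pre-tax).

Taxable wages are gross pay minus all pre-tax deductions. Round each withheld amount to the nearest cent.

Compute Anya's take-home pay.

$768.51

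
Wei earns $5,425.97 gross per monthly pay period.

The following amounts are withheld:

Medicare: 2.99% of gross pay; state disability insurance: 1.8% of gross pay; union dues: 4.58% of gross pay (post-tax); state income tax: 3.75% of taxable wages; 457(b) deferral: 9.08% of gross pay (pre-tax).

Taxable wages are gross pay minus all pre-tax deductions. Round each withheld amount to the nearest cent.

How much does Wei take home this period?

$4,239.87

457(b) deferral: $5,425.97 × 0.0908 = $492.68
Taxable wages = $5,425.97 − $492.68 = $4,933.29
State income tax: $4,933.29 × 0.0375 = $185.00
Medicare: $5,425.97 × 0.0299 = $162.24
State disability insurance: $5,425.97 × 0.018 = $97.67
Union dues: $5,425.97 × 0.0458 = $248.51
Total deductions = $492.68 + $185.00 + $162.24 + $97.67 + $248.51 = $1,186.10
Net pay = $5,425.97 − $1,186.10 = $4,239.87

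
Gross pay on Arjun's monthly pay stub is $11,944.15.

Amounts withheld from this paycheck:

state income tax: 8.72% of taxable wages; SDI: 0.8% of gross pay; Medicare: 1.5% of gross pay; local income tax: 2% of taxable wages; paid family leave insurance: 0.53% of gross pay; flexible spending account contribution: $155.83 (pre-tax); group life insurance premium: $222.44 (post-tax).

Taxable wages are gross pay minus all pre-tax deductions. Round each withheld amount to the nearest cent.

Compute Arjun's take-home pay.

$9,964.16

Flexible spending account contribution: $155.83
Taxable wages = $11,944.15 − $155.83 = $11,788.32
Local income tax: $11,788.32 × 0.02 = $235.77
State income tax: $11,788.32 × 0.0872 = $1,027.94
SDI: $11,944.15 × 0.008 = $95.55
Paid family leave insurance: $11,944.15 × 0.0053 = $63.30
Medicare: $11,944.15 × 0.015 = $179.16
Group life insurance premium: $222.44
Total deductions = $155.83 + $235.77 + $1,027.94 + $95.55 + $63.30 + $179.16 + $222.44 = $1,979.99
Net pay = $11,944.15 − $1,979.99 = $9,964.16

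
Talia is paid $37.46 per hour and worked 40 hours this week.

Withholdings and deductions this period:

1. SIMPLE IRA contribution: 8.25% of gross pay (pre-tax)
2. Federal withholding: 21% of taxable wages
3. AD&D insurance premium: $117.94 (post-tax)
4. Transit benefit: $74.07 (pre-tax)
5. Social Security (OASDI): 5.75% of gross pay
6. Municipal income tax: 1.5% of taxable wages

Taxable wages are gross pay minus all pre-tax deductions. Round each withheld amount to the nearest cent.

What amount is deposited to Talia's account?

$803.95

Gross pay: 40 × $37.46 = $1,498.40
Transit benefit: $74.07
SIMPLE IRA contribution: $1,498.40 × 0.0825 = $123.62
Pre-tax total = $74.07 + $123.62 = $197.69
Taxable wages = $1,498.40 − $197.69 = $1,300.71
Municipal income tax: $1,300.71 × 0.015 = $19.51
Federal withholding: $1,300.71 × 0.21 = $273.15
Social Security (OASDI): $1,498.40 × 0.0575 = $86.16
AD&D insurance premium: $117.94
Total deductions = $74.07 + $123.62 + $19.51 + $273.15 + $86.16 + $117.94 = $694.45
Net pay = $1,498.40 − $694.45 = $803.95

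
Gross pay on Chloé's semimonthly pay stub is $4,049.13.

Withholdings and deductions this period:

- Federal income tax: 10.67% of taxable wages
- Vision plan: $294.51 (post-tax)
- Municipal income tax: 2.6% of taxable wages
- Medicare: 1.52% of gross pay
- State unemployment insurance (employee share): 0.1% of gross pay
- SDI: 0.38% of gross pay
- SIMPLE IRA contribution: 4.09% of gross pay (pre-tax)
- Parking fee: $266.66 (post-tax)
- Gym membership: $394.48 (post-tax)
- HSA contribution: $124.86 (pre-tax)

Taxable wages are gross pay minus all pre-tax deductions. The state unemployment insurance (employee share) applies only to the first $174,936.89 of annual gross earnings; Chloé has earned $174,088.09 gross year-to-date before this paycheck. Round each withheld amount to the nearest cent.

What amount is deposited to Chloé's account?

$2,226.44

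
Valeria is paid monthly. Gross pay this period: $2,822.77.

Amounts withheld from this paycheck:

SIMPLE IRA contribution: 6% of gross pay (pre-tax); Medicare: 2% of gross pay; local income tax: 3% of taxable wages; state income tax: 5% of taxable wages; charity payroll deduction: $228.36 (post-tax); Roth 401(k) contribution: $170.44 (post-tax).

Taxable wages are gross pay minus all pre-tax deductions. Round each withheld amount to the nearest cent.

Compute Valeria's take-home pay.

SIMPLE IRA contribution: $2,822.77 × 0.06 = $169.37
Taxable wages = $2,822.77 − $169.37 = $2,653.40
State income tax: $2,653.40 × 0.05 = $132.67
Local income tax: $2,653.40 × 0.03 = $79.60
Medicare: $2,822.77 × 0.02 = $56.46
Charity payroll deduction: $228.36
Roth 401(k) contribution: $170.44
Total deductions = $169.37 + $132.67 + $79.60 + $56.46 + $228.36 + $170.44 = $836.90
Net pay = $2,822.77 − $836.90 = $1,985.87

$1,985.87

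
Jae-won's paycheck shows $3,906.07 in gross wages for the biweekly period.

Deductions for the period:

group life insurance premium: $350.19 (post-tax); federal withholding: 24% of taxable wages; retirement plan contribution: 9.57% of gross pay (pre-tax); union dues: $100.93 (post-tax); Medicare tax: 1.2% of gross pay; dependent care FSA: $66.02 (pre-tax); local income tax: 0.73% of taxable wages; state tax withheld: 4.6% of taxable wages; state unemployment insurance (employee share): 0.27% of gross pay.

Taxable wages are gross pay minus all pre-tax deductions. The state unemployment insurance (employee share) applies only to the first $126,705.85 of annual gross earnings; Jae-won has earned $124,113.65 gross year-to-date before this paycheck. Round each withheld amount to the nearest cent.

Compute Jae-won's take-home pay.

$1,944.60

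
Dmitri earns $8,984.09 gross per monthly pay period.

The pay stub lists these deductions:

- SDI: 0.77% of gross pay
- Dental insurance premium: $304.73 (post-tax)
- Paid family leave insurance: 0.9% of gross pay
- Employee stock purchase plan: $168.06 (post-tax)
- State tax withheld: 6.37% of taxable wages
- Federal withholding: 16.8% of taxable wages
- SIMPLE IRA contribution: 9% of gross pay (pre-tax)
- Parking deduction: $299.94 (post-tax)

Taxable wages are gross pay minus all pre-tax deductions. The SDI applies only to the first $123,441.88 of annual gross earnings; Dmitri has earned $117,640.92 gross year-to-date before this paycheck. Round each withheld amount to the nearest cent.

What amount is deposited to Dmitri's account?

$5,382.99

SIMPLE IRA contribution: $8,984.09 × 0.09 = $808.57
Taxable wages = $8,984.09 − $808.57 = $8,175.52
State tax withheld: $8,175.52 × 0.0637 = $520.78
Federal withholding: $8,175.52 × 0.168 = $1,373.49
SDI: only $123,441.88 − $117,640.92 = $5,800.96 of this check is subject → $5,800.96 × 0.0077 = $44.67
Paid family leave insurance: $8,984.09 × 0.009 = $80.86
Parking deduction: $299.94
Employee stock purchase plan: $168.06
Dental insurance premium: $304.73
Total deductions = $808.57 + $520.78 + $1,373.49 + $44.67 + $80.86 + $299.94 + $168.06 + $304.73 = $3,601.10
Net pay = $8,984.09 − $3,601.10 = $5,382.99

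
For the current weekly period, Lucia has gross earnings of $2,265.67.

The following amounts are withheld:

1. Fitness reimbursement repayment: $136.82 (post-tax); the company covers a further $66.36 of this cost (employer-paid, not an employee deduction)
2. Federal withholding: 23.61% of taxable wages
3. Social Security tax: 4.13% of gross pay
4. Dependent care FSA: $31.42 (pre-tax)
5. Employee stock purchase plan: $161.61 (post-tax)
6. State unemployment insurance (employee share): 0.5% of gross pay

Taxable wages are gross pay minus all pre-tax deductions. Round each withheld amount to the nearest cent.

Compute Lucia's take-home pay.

$1,303.41

Dependent care FSA: $31.42
Taxable wages = $2,265.67 − $31.42 = $2,234.25
Federal withholding: $2,234.25 × 0.2361 = $527.51
Social Security tax: $2,265.67 × 0.0413 = $93.57
State unemployment insurance (employee share): $2,265.67 × 0.005 = $11.33
Employee stock purchase plan: $161.61
Fitness reimbursement repayment: $136.82
(Employer's $66.36 toward fitness reimbursement repayment is not withheld from the employee.)
Total deductions = $31.42 + $527.51 + $93.57 + $11.33 + $161.61 + $136.82 = $962.26
Net pay = $2,265.67 − $962.26 = $1,303.41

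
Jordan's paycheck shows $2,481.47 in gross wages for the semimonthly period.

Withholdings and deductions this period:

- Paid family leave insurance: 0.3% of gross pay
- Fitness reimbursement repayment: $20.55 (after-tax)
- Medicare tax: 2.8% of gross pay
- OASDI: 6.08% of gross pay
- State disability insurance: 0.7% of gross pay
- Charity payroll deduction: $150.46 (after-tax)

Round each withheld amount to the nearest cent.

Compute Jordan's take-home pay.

$2,065.30

Paid family leave insurance: $2,481.47 × 0.003 = $7.44
State disability insurance: $2,481.47 × 0.007 = $17.37
OASDI: $2,481.47 × 0.0608 = $150.87
Medicare tax: $2,481.47 × 0.028 = $69.48
Fitness reimbursement repayment: $20.55
Charity payroll deduction: $150.46
Total deductions = $7.44 + $17.37 + $150.87 + $69.48 + $20.55 + $150.46 = $416.17
Net pay = $2,481.47 − $416.17 = $2,065.30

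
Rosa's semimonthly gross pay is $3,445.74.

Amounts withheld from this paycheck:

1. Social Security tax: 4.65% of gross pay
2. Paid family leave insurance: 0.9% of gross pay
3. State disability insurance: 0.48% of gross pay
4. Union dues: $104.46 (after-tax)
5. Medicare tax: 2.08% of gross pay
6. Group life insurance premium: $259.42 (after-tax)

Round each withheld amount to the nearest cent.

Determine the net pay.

Paid family leave insurance: $3,445.74 × 0.009 = $31.01
State disability insurance: $3,445.74 × 0.0048 = $16.54
Social Security tax: $3,445.74 × 0.0465 = $160.23
Medicare tax: $3,445.74 × 0.0208 = $71.67
Union dues: $104.46
Group life insurance premium: $259.42
Total deductions = $31.01 + $16.54 + $160.23 + $71.67 + $104.46 + $259.42 = $643.33
Net pay = $3,445.74 − $643.33 = $2,802.41

$2,802.41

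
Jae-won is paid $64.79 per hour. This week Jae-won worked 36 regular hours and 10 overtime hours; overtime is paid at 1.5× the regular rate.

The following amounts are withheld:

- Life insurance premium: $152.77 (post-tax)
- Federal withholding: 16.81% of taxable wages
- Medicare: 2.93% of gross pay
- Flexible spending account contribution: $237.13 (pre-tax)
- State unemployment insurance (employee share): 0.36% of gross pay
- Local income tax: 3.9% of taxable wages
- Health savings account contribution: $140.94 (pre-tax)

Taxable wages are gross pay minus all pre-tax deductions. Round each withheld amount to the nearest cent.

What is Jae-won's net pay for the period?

$2,058.71

Regular pay: 36 × $64.79 = $2,332.44
Overtime pay: 10 × $64.79 × 1.5 = $971.85
Gross pay = $2,332.44 + $971.85 = $3,304.29
Health savings account contribution: $140.94
Flexible spending account contribution: $237.13
Pre-tax total = $140.94 + $237.13 = $378.07
Taxable wages = $3,304.29 − $378.07 = $2,926.22
Local income tax: $2,926.22 × 0.039 = $114.12
Federal withholding: $2,926.22 × 0.1681 = $491.90
State unemployment insurance (employee share): $3,304.29 × 0.0036 = $11.90
Medicare: $3,304.29 × 0.0293 = $96.82
Life insurance premium: $152.77
Total deductions = $140.94 + $237.13 + $114.12 + $491.90 + $11.90 + $96.82 + $152.77 = $1,245.58
Net pay = $3,304.29 − $1,245.58 = $2,058.71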